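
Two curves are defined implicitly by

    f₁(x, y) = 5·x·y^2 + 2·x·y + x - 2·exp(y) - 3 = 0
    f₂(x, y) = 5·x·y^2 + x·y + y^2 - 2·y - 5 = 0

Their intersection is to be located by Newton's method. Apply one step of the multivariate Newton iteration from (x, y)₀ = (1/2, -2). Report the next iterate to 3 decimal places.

(0.812, -0.863)

At (1/2, -2): F = (5.22933, 12.000).
Jacobian J = [[5·y^2 + 2·y + 1, 10·x·y + 2·x - 2·exp(y)], [5·y^2 + y, 10·x·y + x + 2·y - 2]].
At the point, J = [[17.000, -9.27067], [18.000, -15.500]] (det J = -96.62793).
Solving J·Δ = −F gives Δ = (0.312, 1.137).
Then the next iterate is (x, y)₁ = (0.812, -0.863).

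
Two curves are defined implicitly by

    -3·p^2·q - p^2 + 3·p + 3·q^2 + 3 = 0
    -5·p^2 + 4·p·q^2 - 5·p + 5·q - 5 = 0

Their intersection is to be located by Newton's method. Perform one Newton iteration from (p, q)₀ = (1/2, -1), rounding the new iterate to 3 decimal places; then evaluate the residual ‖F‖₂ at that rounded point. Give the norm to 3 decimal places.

At (1/2, -1): F = (8.000, -11.750).
Jacobian J = [[-6·p·q - 2·p + 3, -3·p^2 + 6·q], [-10·p + 4·q^2 - 5, 8·p·q + 5]].
At the point, J = [[5.000, -6.750], [-6.000, 1.000]] (det J = -35.500).
Solving J·Δ = −F gives Δ = (-2.009, -0.303).
Then the next iterate is (p, q)₁ = (-1.509, -1.303).
Re-evaluating at (-1.509, -1.303): F = (10.19046, -25.60338), so ‖F‖₂ = 27.557.

27.557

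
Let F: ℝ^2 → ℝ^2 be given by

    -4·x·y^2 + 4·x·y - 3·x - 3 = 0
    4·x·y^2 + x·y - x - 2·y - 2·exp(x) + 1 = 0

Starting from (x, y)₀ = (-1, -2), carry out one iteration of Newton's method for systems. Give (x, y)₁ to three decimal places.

At (-1, -2): F = (24.000, -8.73576).
Jacobian J = [[-4·y^2 + 4·y - 3, -8·x·y + 4·x], [4·y^2 + y - 2·exp(x) - 1, 8·x·y + x - 2]].
At the point, J = [[-27.000, -20.000], [12.26424, 13.000]] (det J = -105.71518).
Solving J·Δ = −F gives Δ = (1.299, -0.553).
Then the next iterate is (x, y)₁ = (0.299, -2.553).

(0.299, -2.553)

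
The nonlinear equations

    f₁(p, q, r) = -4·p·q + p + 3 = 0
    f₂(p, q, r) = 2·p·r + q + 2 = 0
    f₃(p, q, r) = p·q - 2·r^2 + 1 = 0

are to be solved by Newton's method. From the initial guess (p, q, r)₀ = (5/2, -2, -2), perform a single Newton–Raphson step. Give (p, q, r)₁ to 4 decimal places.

At (5/2, -2, -2): F = (25.5000, -10.0000, -12.0000).
Jacobian J = [[-4·q + 1, -4·p, 0], [2·r, 1, 2·p], [q, p, -4·r]].
At the point, J = [[9.0000, -10.0000, 0.0000], [-4.0000, 1.0000, 5.0000], [-2.0000, 2.5000, 8.0000]] (det J = -260.5000).
Solving J·Δ = −F gives Δ = (-1.2083, 1.4626, 0.7409).
Then the next iterate is (p, q, r)₁ = (1.2917, -0.5374, -1.2591).

(1.2917, -0.5374, -1.2591)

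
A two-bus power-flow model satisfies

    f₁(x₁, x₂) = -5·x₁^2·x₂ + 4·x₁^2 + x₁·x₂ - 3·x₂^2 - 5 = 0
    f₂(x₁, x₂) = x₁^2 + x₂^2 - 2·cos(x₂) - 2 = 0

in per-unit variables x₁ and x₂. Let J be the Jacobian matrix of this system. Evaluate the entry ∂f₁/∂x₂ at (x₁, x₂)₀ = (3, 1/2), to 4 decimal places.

∂f₁/∂x₂ = -5·x₁^2 + x₁ - 6·x₂.
At (3, 1/2) this is -45.0000.

-45.0000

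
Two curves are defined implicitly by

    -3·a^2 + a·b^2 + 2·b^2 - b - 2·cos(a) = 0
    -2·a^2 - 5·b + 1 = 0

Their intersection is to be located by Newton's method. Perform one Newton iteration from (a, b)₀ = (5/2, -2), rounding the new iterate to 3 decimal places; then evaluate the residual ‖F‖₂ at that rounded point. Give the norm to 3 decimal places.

0.455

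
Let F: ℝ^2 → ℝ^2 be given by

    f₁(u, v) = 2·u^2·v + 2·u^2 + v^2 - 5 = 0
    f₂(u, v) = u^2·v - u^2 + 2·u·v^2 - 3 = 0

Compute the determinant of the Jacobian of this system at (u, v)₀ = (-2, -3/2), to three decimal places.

-8.500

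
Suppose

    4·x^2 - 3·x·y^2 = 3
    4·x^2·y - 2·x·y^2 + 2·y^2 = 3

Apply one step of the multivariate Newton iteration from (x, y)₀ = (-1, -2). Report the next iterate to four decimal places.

(-0.7143, -1.3929)

At (-1, -2): F = (13.0000, 5.0000).
Jacobian J = [[8·x - 3·y^2, -6·x·y], [8·x·y - 2·y^2, 4·x^2 - 4·x·y + 4·y]].
At the point, J = [[-20.0000, -12.0000], [8.0000, -12.0000]] (det J = 336.0000).
Solving J·Δ = −F gives Δ = (0.2857, 0.6071).
Then the next iterate is (x, y)₁ = (-0.7143, -1.3929).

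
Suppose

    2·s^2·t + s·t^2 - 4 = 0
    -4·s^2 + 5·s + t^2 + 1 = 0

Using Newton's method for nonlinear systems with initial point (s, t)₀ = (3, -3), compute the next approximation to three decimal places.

(1.852, -1.198)

At (3, -3): F = (-31.000, -11.000).
Jacobian J = [[4·s·t + t^2, 2·s^2 + 2·s·t], [-8·s + 5, 2·t]].
At the point, J = [[-27.000, 0.000], [-19.000, -6.000]] (det J = 162.000).
Solving J·Δ = −F gives Δ = (-1.148, 1.802).
Then the next iterate is (s, t)₁ = (1.852, -1.198).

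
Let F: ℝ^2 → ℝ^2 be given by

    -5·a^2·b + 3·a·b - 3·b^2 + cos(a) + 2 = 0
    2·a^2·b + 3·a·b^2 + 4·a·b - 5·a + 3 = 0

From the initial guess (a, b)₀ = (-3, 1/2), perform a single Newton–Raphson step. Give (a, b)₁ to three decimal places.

At (-3, 1/2): F = (-26.73999, 18.750).
Jacobian J = [[-10·a·b + 3·b - sin(a), -5·a^2 + 3·a - 6·b], [4·a·b + 3·b^2 + 4·b - 5, 2·a^2 + 6·a·b + 4·a]].
At the point, J = [[16.64112, -57.000], [-8.250, -3.000]] (det J = -520.17336).
Solving J·Δ = −F gives Δ = (2.209, 0.176).
Then the next iterate is (a, b)₁ = (-0.791, 0.676).

(-0.791, 0.676)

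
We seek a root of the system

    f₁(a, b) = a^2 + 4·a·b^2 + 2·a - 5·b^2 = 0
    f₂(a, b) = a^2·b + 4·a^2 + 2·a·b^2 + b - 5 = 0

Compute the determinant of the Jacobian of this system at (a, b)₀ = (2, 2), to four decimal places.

J = [[2·a + 4·b^2 + 2, 8·a·b - 10·b], [2·a·b + 8·a + 2·b^2, a^2 + 4·a·b + 1]].
At the point, J = [[22.0000, 12.0000], [32.0000, 21.0000]].
det J = 78.0000.

78.0000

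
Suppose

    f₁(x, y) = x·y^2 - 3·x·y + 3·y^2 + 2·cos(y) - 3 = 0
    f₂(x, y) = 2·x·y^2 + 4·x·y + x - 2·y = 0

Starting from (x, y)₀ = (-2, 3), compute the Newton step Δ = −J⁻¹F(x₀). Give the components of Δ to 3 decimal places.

(0.132, -1.879)

At (-2, 3): F = (22.02002, -68.000).
Jacobian J = [[y^2 - 3·y, 2·x·y - 3·x + 6·y - 2·sin(y)], [2·y^2 + 4·y + 1, 4·x·y + 4·x - 2]].
At the point, J = [[0.000, 11.71776], [31.000, -34.000]] (det J = -363.25056).
Solving J·Δ = −F gives Δ = (0.132, -1.879).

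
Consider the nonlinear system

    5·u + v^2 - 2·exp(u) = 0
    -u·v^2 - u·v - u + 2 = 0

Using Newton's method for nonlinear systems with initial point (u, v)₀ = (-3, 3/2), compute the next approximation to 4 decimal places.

At (-3, 3/2): F = (-12.849574, 16.2500).
Jacobian J = [[-2·exp(u) + 5, 2·v], [-v^2 - v - 1, -2·u·v - u]].
At the point, J = [[4.900426, 3.0000], [-4.7500, 12.0000]] (det J = 73.055110).
Solving J·Δ = −F gives Δ = (2.7780, -0.2546).
Then the next iterate is (u, v)₁ = (-0.2220, 1.2454).

(-0.2220, 1.2454)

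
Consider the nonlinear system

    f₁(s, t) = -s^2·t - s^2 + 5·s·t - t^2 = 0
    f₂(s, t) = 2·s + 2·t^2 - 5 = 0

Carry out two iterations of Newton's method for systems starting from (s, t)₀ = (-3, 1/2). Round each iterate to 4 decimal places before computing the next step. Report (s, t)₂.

At (-3, 1/2): F = (-21.2500, -10.5000).
Jacobian J = [[-2·s·t - 2·s + 5·t, -s^2 + 5·s - 2·t], [2, 4·t]].
At the point, J = [[11.5000, -25.0000], [2.0000, 2.0000]] (det J = 73.0000).
Solving J·Δ = −F gives Δ = (4.1781, 1.0719).
Then the next iterate is (s, t)₁ = (1.1781, 1.5719).
Round to (1.1781, 1.5719) and repeat: F = (3.218817, 2.297939), J = [[1.799589, 1.358780], [2.0000, 6.2876]].
Δ = (-1.9908, 0.2678), so (s, t)₂ = (-0.8127, 1.8397).

(-0.8127, 1.8397)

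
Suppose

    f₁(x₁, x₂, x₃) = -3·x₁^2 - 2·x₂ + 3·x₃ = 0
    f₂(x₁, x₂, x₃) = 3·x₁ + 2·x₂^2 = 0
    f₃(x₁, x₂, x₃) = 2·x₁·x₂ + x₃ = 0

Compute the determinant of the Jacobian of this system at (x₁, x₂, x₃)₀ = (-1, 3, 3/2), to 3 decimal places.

-156.000

J = [[-6·x₁, -2, 3], [3, 4·x₂, 0], [2·x₂, 2·x₁, 1]].
At the point, J = [[6.000, -2.000, 3.000], [3.000, 12.000, 0.000], [6.000, -2.000, 1.000]].
det J = -156.000.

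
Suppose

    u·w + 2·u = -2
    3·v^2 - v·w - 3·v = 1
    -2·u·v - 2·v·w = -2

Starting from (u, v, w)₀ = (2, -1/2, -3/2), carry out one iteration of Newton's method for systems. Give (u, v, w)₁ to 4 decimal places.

(0.6429, -0.5179, -2.6607)

At (2, -1/2, -3/2): F = (3.0000, 0.5000, 2.5000).
Jacobian J = [[w + 2, 0, u], [0, 6·v - w - 3, -v], [-2·v, -2·u - 2·w, -2·v]].
At the point, J = [[0.5000, 0.0000, 2.0000], [0.0000, -4.5000, 0.5000], [1.0000, -1.0000, 1.0000]] (det J = 7.0000).
Solving J·Δ = −F gives Δ = (-1.3571, -0.0179, -1.1607).
Then the next iterate is (u, v, w)₁ = (0.6429, -0.5179, -2.6607).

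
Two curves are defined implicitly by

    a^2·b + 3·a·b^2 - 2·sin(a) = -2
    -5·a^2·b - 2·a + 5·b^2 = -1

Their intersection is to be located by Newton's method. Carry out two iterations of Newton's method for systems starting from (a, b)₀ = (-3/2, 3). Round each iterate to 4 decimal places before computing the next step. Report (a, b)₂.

At (-3/2, 3): F = (-29.755010, 15.2500).
Jacobian J = [[2·a·b + 3·b^2 - 2·cos(a), a^2 + 6·a·b], [-10·a·b - 2, -5·a^2 + 10·b]].
At the point, J = [[17.858526, -24.7500], [43.0000, 18.7500]] (det J = 1399.097355).
Solving J·Δ = −F gives Δ = (0.1290, -1.1091).
Then the next iterate is (a, b)₁ = (-1.3710, 1.8909).
Round to (-1.3710, 1.8909) and repeat: F = (-7.191616, 3.848448), J = [[5.144721, -13.674902], [23.924239, 9.510795]].
Δ = (0.0419, -0.5101), so (a, b)₂ = (-1.3291, 1.3808).

(-1.3291, 1.3808)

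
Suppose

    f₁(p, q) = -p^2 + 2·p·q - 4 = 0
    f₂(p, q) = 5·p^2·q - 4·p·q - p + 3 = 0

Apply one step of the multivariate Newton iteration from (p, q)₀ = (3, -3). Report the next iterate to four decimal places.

At (3, -3): F = (-31.0000, -99.0000).
Jacobian J = [[-2·p + 2·q, 2·p], [10·p·q - 4·q - 1, 5·p^2 - 4·p]].
At the point, J = [[-12.0000, 6.0000], [-79.0000, 33.0000]] (det J = 78.0000).
Solving J·Δ = −F gives Δ = (5.5000, 16.1667).
Then the next iterate is (p, q)₁ = (8.5000, 13.1667).

(8.5000, 13.1667)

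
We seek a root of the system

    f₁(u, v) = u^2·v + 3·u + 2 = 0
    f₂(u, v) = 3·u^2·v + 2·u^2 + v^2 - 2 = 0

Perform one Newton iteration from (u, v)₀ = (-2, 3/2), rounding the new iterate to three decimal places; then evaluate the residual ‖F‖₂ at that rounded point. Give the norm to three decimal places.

At (-2, 3/2): F = (2.000, 26.250).
Jacobian J = [[2·u·v + 3, u^2], [6·u·v + 4·u, 3·u^2 + 2·v]].
At the point, J = [[-3.000, 4.000], [-26.000, 15.000]] (det J = 59.000).
Solving J·Δ = −F gives Δ = (1.271, 0.453).
Then the next iterate is (u, v)₁ = (-0.729, 1.953).
Re-evaluating at (-0.729, 1.953): F = (0.85090, 5.99080), so ‖F‖₂ = 6.051.

6.051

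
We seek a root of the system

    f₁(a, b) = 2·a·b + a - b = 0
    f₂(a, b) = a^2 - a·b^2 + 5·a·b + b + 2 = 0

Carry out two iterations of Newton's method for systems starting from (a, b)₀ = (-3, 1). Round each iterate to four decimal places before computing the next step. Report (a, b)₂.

At (-3, 1): F = (-10.0000, 0.0000).
Jacobian J = [[2·b + 1, 2·a - 1], [2·a - b^2 + 5·b, -2·a·b + 5·a + 1]].
At the point, J = [[3.0000, -7.0000], [-2.0000, -8.0000]] (det J = -38.0000).
Solving J·Δ = −F gives Δ = (2.1053, -0.5263).
Then the next iterate is (a, b)₁ = (-0.8947, 0.4737).
Round to (-0.8947, 0.4737) and repeat: F = (-2.216039, 1.355854), J = [[1.9474, -2.7894], [0.354708, -2.625861]].
Δ = (2.3280, 0.8308), so (a, b)₂ = (1.4333, 1.3045).

(1.4333, 1.3045)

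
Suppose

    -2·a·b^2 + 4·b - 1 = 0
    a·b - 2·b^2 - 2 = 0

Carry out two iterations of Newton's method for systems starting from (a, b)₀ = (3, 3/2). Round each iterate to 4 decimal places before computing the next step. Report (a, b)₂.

At (3, 3/2): F = (-8.5000, -2.0000).
Jacobian J = [[-2·b^2, -4·a·b + 4], [b, a - 4·b]].
At the point, J = [[-4.5000, -14.0000], [1.5000, -3.0000]] (det J = 34.5000).
Solving J·Δ = −F gives Δ = (0.0725, -0.6304).
Then the next iterate is (a, b)₁ = (3.0725, 0.8696).
Round to (3.0725, 0.8696) and repeat: F = (-2.168475, -0.840562), J = [[-1.512408, -6.687384], [0.8696, -0.4059]].
Δ = (0.7374, -0.4910), so (a, b)₂ = (3.8099, 0.3786).

(3.8099, 0.3786)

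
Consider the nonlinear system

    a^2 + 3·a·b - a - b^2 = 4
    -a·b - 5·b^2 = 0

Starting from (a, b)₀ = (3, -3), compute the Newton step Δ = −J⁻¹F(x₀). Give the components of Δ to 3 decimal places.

(-2.471, 1.608)

At (3, -3): F = (-34.000, -36.000).
Jacobian J = [[2·a + 3·b - 1, 3·a - 2·b], [-b, -a - 10·b]].
At the point, J = [[-4.000, 15.000], [3.000, 27.000]] (det J = -153.000).
Solving J·Δ = −F gives Δ = (-2.471, 1.608).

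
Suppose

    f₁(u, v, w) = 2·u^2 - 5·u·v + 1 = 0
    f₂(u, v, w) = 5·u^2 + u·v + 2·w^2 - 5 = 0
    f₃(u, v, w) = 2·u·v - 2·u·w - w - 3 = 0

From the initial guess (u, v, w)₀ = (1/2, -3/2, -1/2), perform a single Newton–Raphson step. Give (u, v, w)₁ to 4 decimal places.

At (1/2, -3/2, -1/2): F = (5.2500, -4.0000, -3.5000).
Jacobian J = [[4·u - 5·v, -5·u, 0], [10·u + v, u, 4·w], [2·v - 2·w, 2·u, -2·u - 1]].
At the point, J = [[9.5000, -2.5000, 0.0000], [3.5000, 0.5000, -2.0000], [-2.0000, 1.0000, -2.0000]] (det J = -18.0000).
Solving J·Δ = −F gives Δ = (0.4306, 3.7361, -0.3125).
Then the next iterate is (u, v, w)₁ = (0.9306, 2.2361, -0.8125).

(0.9306, 2.2361, -0.8125)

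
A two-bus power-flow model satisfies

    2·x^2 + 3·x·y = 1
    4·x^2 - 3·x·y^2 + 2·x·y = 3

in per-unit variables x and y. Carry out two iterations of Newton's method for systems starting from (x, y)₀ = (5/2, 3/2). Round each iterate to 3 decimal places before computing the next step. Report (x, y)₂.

At (5/2, 3/2): F = (22.750, 12.625).
Jacobian J = [[4·x + 3·y, 3·x], [8·x - 3·y^2 + 2·y, -6·x·y + 2·x]].
At the point, J = [[14.500, 7.500], [16.250, -17.500]] (det J = -375.625).
Solving J·Δ = −F gives Δ = (-1.312, -0.497).
Then the next iterate is (x, y)₁ = (1.188, 1.003).
Round to (1.188, 1.003) and repeat: F = (5.39738, 1.44309), J = [[7.761, 3.564], [8.49197, -4.77338]].
Δ = (-0.459, -0.515), so (x, y)₂ = (0.729, 0.488).

(0.729, 0.488)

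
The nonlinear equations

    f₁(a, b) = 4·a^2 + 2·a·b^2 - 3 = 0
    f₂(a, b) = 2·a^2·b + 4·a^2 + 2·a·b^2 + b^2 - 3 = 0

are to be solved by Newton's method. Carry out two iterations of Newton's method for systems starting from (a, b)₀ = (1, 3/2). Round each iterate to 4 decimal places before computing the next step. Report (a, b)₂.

(0.9074, 0.1173)

At (1, 3/2): F = (5.5000, 10.7500).
Jacobian J = [[8·a + 2·b^2, 4·a·b], [4·a·b + 8·a + 2·b^2, 2·a^2 + 4·a·b + 2·b]].
At the point, J = [[12.5000, 6.0000], [18.5000, 11.0000]] (det J = 26.5000).
Solving J·Δ = −F gives Δ = (0.1509, -1.2311).
Then the next iterate is (a, b)₁ = (1.1509, 0.2689).
Round to (1.1509, 0.2689) and repeat: F = (2.464720, 3.249381), J = [[9.351814, 1.237908], [10.589722, 4.424850]].
Δ = (-0.2435, -0.1516), so (a, b)₂ = (0.9074, 0.1173).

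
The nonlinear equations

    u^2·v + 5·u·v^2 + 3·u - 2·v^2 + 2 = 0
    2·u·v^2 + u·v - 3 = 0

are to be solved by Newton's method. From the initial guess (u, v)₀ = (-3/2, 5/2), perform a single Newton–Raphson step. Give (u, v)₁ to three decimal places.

At (-3/2, 5/2): F = (-56.250, -25.500).
Jacobian J = [[2·u·v + 5·v^2 + 3, u^2 + 10·u·v - 4·v], [2·v^2 + v, 4·u·v + u]].
At the point, J = [[26.750, -45.250], [15.000, -16.500]] (det J = 237.375).
Solving J·Δ = −F gives Δ = (0.951, -0.681).
Then the next iterate is (u, v)₁ = (-0.549, 1.819).

(-0.549, 1.819)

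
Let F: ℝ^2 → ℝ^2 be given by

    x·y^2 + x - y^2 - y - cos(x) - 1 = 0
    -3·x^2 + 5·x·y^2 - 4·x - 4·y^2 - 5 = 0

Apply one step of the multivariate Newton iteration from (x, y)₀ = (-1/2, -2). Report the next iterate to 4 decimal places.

At (-1/2, -2): F = (-6.377583, -29.7500).
Jacobian J = [[y^2 + sin(x) + 1, 2·x·y - 2·y - 1], [-6·x + 5·y^2 - 4, 10·x·y - 8·y]].
At the point, J = [[4.520574, 5.0000], [19.0000, 26.0000]] (det J = 22.534936).
Solving J·Δ = −F gives Δ = (0.7574, 0.5908).
Then the next iterate is (x, y)₁ = (0.2574, -1.4092).

(0.2574, -1.4092)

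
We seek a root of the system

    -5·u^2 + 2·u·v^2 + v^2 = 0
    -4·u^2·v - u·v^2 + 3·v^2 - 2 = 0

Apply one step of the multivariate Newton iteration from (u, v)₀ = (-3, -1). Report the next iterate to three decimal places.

(-1.445, -0.977)

At (-3, -1): F = (-50.000, 40.000).
Jacobian J = [[-10·u + 2·v^2, 4·u·v + 2·v], [-8·u·v - v^2, -4·u^2 - 2·u·v + 6·v]].
At the point, J = [[32.000, 10.000], [-25.000, -48.000]] (det J = -1286.000).
Solving J·Δ = −F gives Δ = (1.555, 0.023).
Then the next iterate is (u, v)₁ = (-1.445, -0.977).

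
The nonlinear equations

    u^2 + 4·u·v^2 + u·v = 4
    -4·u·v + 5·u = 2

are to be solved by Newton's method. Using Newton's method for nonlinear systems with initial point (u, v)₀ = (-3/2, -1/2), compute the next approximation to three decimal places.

At (-3/2, -1/2): F = (-2.500, -12.500).
Jacobian J = [[2·u + 4·v^2 + v, 8·u·v + u], [-4·v + 5, -4·u]].
At the point, J = [[-2.500, 4.500], [7.000, 6.000]] (det J = -46.500).
Solving J·Δ = −F gives Δ = (0.887, 1.048).
Then the next iterate is (u, v)₁ = (-0.613, 0.548).

(-0.613, 0.548)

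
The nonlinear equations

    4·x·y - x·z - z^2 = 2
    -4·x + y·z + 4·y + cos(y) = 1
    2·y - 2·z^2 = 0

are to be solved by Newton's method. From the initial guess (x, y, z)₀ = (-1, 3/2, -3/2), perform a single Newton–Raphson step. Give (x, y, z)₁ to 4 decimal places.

(0.9979, 2.2939, -1.5146)

At (-1, 3/2, -3/2): F = (-11.7500, 6.820737, -1.5000).
Jacobian J = [[4·y - z, 4·x, -x - 2·z], [-4, z - sin(y) + 4, y], [0, 2, -4·z]].
At the point, J = [[7.5000, -4.0000, 4.0000], [-4.0000, 1.502505, 1.5000], [0.0000, 2.0000, 6.0000]] (det J = -82.887274).
Solving J·Δ = −F gives Δ = (1.9979, 0.7939, -0.0146).
Then the next iterate is (x, y, z)₁ = (0.9979, 2.2939, -1.5146).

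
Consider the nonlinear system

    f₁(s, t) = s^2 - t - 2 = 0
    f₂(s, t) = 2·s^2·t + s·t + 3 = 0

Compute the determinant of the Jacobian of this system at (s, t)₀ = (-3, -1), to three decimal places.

-79.000

J = [[2·s, -1], [4·s·t + t, 2·s^2 + s]].
At the point, J = [[-6.000, -1.000], [11.000, 15.000]].
det J = -79.000.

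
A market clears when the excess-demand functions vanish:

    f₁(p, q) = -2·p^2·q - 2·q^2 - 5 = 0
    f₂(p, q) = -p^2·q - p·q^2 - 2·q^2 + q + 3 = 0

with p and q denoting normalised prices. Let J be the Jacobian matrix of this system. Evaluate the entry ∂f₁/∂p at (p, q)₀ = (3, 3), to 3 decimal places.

-36.000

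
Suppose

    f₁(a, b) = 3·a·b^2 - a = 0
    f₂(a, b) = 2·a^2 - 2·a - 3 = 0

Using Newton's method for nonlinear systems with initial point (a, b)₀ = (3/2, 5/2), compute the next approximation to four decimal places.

(1.8750, 1.0208)

At (3/2, 5/2): F = (26.6250, -1.5000).
Jacobian J = [[3·b^2 - 1, 6·a·b], [4·a - 2, 0]].
At the point, J = [[17.7500, 22.5000], [4.0000, 0.0000]] (det J = -90.0000).
Solving J·Δ = −F gives Δ = (0.3750, -1.4792).
Then the next iterate is (a, b)₁ = (1.8750, 1.0208).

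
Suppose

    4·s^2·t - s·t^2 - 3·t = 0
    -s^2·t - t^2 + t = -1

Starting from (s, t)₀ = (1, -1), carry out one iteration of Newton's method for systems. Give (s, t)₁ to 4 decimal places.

At (1, -1): F = (-2.0000, 0.0000).
Jacobian J = [[8·s·t - t^2, 4·s^2 - 2·s·t - 3], [-2·s·t, -s^2 - 2·t + 1]].
At the point, J = [[-9.0000, 3.0000], [2.0000, 2.0000]] (det J = -24.0000).
Solving J·Δ = −F gives Δ = (-0.1667, 0.1667).
Then the next iterate is (s, t)₁ = (0.8333, -0.8333).

(0.8333, -0.8333)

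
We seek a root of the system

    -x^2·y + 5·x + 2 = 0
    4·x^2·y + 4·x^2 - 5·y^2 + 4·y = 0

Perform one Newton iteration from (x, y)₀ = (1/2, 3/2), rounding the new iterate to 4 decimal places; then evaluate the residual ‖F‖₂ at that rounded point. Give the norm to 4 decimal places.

At (1/2, 3/2): F = (4.1250, -2.7500).
Jacobian J = [[-2·x·y + 5, -x^2], [8·x·y + 8·x, 4·x^2 - 10·y + 4]].
At the point, J = [[3.5000, -0.2500], [10.0000, -10.0000]] (det J = -32.5000).
Solving J·Δ = −F gives Δ = (-1.2904, -1.5654).
Then the next iterate is (x, y)₁ = (-0.7904, -0.0654).
Re-evaluating at (-0.7904, -0.0654): F = (-1.911143, 2.052513), so ‖F‖₂ = 2.8045.

2.8045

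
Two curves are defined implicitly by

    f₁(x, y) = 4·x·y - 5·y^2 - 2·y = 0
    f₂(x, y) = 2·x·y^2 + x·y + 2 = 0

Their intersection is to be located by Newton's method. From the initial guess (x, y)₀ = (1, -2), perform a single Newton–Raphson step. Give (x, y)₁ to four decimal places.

(0.8947, -0.9474)

At (1, -2): F = (-24.0000, 8.0000).
Jacobian J = [[4·y, 4·x - 10·y - 2], [2·y^2 + y, 4·x·y + x]].
At the point, J = [[-8.0000, 22.0000], [6.0000, -7.0000]] (det J = -76.0000).
Solving J·Δ = −F gives Δ = (-0.1053, 1.0526).
Then the next iterate is (x, y)₁ = (0.8947, -0.9474).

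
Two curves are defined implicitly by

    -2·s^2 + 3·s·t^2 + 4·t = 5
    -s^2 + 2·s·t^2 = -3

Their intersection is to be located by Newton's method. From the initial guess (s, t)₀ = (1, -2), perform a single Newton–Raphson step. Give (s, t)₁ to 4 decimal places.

At (1, -2): F = (-3.0000, 10.0000).
Jacobian J = [[-4·s + 3·t^2, 6·s·t + 4], [-2·s + 2·t^2, 4·s·t]].
At the point, J = [[8.0000, -8.0000], [6.0000, -8.0000]] (det J = -16.0000).
Solving J·Δ = −F gives Δ = (6.5000, 6.1250).
Then the next iterate is (s, t)₁ = (7.5000, 4.1250).

(7.5000, 4.1250)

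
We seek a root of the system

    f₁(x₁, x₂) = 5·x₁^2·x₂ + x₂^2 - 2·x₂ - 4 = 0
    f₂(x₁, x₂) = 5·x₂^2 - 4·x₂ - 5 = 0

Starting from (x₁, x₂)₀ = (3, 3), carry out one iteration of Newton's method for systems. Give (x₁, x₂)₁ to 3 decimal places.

At (3, 3): F = (134.000, 28.000).
Jacobian J = [[10·x₁·x₂, 5·x₁^2 + 2·x₂ - 2], [0, 10·x₂ - 4]].
At the point, J = [[90.000, 49.000], [0.000, 26.000]] (det J = 2340.000).
Solving J·Δ = −F gives Δ = (-0.903, -1.077).
Then the next iterate is (x₁, x₂)₁ = (2.097, 1.923).

(2.097, 1.923)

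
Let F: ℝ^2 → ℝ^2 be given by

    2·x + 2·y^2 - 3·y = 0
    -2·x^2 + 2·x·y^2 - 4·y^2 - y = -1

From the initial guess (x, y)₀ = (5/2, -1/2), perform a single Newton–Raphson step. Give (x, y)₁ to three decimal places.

(1.184, 0.374)

At (5/2, -1/2): F = (7.000, -10.750).
Jacobian J = [[2, 4·y - 3], [-4·x + 2·y^2, 4·x·y - 8·y - 1]].
At the point, J = [[2.000, -5.000], [-9.500, -2.000]] (det J = -51.500).
Solving J·Δ = −F gives Δ = (-1.316, 0.874).
Then the next iterate is (x, y)₁ = (1.184, 0.374).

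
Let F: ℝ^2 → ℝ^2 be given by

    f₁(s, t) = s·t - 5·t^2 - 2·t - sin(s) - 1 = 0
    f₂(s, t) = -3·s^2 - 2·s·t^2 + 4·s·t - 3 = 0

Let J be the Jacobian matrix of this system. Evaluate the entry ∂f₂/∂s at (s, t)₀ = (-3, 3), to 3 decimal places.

12.000

∂f₂/∂s = -6·s - 2·t^2 + 4·t.
At (-3, 3) this is 12.000.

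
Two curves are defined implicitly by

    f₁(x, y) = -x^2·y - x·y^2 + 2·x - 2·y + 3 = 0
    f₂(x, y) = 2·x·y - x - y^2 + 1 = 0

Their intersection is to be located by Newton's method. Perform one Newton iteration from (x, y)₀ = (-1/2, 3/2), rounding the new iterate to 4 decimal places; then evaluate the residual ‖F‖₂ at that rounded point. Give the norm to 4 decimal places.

0.1774

At (-1/2, 3/2): F = (-0.2500, -2.2500).
Jacobian J = [[-2·x·y - y^2 + 2, -x^2 - 2·x·y - 2], [2·y - 1, 2·x - 2·y]].
At the point, J = [[1.2500, -0.7500], [2.0000, -4.0000]] (det J = -3.5000).
Solving J·Δ = −F gives Δ = (-0.1964, -0.6607).
Then the next iterate is (x, y)₁ = (-0.6964, 0.8393).
Re-evaluating at (-0.6964, 0.8393): F = (0.012123, -0.177002), so ‖F‖₂ = 0.1774.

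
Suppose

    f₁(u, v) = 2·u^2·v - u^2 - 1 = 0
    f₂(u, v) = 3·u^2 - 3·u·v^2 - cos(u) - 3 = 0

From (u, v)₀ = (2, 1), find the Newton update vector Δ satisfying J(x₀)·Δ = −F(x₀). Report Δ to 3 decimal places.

(-0.498, -0.126)

At (2, 1): F = (3.000, 3.41615).
Jacobian J = [[4·u·v - 2·u, 2·u^2], [6·u - 3·v^2 + sin(u), -6·u·v]].
At the point, J = [[4.000, 8.000], [9.90930, -12.000]] (det J = -127.27438).
Solving J·Δ = −F gives Δ = (-0.498, -0.126).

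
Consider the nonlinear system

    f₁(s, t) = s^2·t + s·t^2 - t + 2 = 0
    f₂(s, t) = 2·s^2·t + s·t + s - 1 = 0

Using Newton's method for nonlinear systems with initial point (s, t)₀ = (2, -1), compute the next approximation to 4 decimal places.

(2.0263, -0.0789)

At (2, -1): F = (1.0000, -9.0000).
Jacobian J = [[2·s·t + t^2, s^2 + 2·s·t - 1], [4·s·t + t + 1, 2·s^2 + s]].
At the point, J = [[-3.0000, -1.0000], [-8.0000, 10.0000]] (det J = -38.0000).
Solving J·Δ = −F gives Δ = (0.0263, 0.9211).
Then the next iterate is (s, t)₁ = (2.0263, -0.0789).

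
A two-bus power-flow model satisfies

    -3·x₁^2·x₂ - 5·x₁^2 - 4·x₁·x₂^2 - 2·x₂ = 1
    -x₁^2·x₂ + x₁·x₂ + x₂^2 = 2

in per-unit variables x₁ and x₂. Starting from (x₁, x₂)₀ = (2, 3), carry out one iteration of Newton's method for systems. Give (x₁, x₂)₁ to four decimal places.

At (2, 3): F = (-135.0000, 1.0000).
Jacobian J = [[-6·x₁·x₂ - 10·x₁ - 4·x₂^2, -3·x₁^2 - 8·x₁·x₂ - 2], [-2·x₁·x₂ + x₂, -x₁^2 + x₁ + 2·x₂]].
At the point, J = [[-92.0000, -62.0000], [-9.0000, 4.0000]] (det J = -926.0000).
Solving J·Δ = −F gives Δ = (-0.5162, -1.4114).
Then the next iterate is (x₁, x₂)₁ = (1.4838, 1.5886).

(1.4838, 1.5886)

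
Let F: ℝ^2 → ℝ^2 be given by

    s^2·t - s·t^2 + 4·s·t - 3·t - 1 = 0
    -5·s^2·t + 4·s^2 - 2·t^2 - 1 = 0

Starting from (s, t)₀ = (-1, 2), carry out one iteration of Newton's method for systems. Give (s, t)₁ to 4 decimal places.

At (-1, 2): F = (-9.0000, -15.0000).
Jacobian J = [[2·s·t - t^2 + 4·t, s^2 - 2·s·t + 4·s - 3], [-10·s·t + 8·s, -5·s^2 - 4·t]].
At the point, J = [[0.0000, -2.0000], [12.0000, -13.0000]] (det J = 24.0000).
Solving J·Δ = −F gives Δ = (-3.6250, -4.5000).
Then the next iterate is (s, t)₁ = (-4.6250, -2.5000).

(-4.6250, -2.5000)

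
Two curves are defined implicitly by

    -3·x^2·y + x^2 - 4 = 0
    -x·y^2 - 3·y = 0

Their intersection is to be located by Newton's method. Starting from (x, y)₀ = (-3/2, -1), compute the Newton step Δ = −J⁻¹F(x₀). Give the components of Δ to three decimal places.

(-0.006, 0.751)

At (-3/2, -1): F = (5.000, 4.500).
Jacobian J = [[-6·x·y + 2·x, -3·x^2], [-y^2, -2·x·y - 3]].
At the point, J = [[-12.000, -6.750], [-1.000, -6.000]] (det J = 65.250).
Solving J·Δ = −F gives Δ = (-0.006, 0.751).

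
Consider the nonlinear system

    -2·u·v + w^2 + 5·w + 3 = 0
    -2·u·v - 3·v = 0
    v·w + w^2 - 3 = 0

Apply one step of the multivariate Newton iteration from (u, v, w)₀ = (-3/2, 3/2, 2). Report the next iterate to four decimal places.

(-1.5000, 56.3333, -18.6667)

At (-3/2, 3/2, 2): F = (21.5000, 0.0000, 4.0000).
Jacobian J = [[-2·v, -2·u, 2·w + 5], [-2·v, -2·u - 3, 0], [0, w, v + 2·w]].
At the point, J = [[-3.0000, 3.0000, 9.0000], [-3.0000, 0.0000, 0.0000], [0.0000, 2.0000, 5.5000]] (det J = -4.5000).
Solving J·Δ = −F gives Δ = (0.0000, 54.8333, -20.6667).
Then the next iterate is (u, v, w)₁ = (-1.5000, 56.3333, -18.6667).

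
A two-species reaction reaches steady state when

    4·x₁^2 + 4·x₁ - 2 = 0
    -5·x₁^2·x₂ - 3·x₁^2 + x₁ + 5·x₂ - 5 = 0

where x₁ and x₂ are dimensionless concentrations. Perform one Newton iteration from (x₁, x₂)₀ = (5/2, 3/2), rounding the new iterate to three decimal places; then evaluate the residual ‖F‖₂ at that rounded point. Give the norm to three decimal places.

12.681

At (5/2, 3/2): F = (33.000, -60.625).
Jacobian J = [[8·x₁ + 4, 0], [-10·x₁·x₂ - 6·x₁ + 1, -5·x₁^2 + 5]].
At the point, J = [[24.000, 0.000], [-51.500, -26.250]] (det J = -630.000).
Solving J·Δ = −F gives Δ = (-1.375, 0.388).
Then the next iterate is (x₁, x₂)₁ = (1.125, 1.888).
Re-evaluating at (1.125, 1.888): F = (7.56250, -10.17938), so ‖F‖₂ = 12.681.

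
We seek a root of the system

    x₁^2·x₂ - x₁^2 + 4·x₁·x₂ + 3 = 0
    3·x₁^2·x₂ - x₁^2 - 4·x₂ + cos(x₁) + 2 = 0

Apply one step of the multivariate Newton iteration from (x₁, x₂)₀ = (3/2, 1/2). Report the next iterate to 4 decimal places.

At (3/2, 1/2): F = (4.8750, 1.195737).
Jacobian J = [[2·x₁·x₂ - 2·x₁ + 4·x₂, x₁^2 + 4·x₁], [6·x₁·x₂ - 2·x₁ - sin(x₁), 3·x₁^2 - 4]].
At the point, J = [[0.5000, 8.2500], [0.502505, 2.7500]] (det J = -2.770666).
Solving J·Δ = −F gives Δ = (1.2782, -0.6684).
Then the next iterate is (x₁, x₂)₁ = (2.7782, -0.1684).

(2.7782, -0.1684)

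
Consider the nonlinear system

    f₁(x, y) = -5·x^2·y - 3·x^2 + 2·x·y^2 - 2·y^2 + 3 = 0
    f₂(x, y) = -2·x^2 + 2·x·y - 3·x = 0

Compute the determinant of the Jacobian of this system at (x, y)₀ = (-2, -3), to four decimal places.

136.0000

J = [[-10·x·y - 6·x + 2·y^2, -5·x^2 + 4·x·y - 4·y], [-4·x + 2·y - 3, 2·x]].
At the point, J = [[-30.0000, 16.0000], [-1.0000, -4.0000]].
det J = 136.0000.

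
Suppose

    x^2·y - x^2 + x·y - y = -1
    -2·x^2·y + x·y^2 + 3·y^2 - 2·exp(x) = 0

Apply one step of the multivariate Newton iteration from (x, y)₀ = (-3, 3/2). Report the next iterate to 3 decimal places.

At (-3, 3/2): F = (-0.500, -27.09957).
Jacobian J = [[2·x·y - 2·x + y, x^2 + x - 1], [-4·x·y + y^2 - 2·exp(x), -2·x^2 + 2·x·y + 6·y]].
At the point, J = [[-1.500, 5.000], [20.15043, -18.000]] (det J = -73.75213).
Solving J·Δ = −F gives Δ = (1.959, 0.688).
Then the next iterate is (x, y)₁ = (-1.041, 2.188).

(-1.041, 2.188)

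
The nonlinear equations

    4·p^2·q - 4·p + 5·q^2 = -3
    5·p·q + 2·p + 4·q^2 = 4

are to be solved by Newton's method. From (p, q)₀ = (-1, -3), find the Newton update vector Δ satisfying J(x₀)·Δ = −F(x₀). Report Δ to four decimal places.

(0.0109, 1.5468)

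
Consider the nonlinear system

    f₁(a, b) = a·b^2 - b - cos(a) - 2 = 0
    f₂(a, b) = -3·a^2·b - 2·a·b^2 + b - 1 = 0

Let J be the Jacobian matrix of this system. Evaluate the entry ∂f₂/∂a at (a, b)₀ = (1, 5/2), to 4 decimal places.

∂f₂/∂a = -6·a·b - 2·b^2.
At (1, 5/2) this is -27.5000.

-27.5000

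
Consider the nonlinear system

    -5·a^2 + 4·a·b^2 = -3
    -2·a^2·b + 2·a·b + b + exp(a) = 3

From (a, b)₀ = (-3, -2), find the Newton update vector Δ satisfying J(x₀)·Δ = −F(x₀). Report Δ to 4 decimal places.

(-0.0127, 1.8872)

At (-3, -2): F = (-90.0000, 43.049787).
Jacobian J = [[-10·a + 4·b^2, 8·a·b], [-4·a·b + 2·b + exp(a), -2·a^2 + 2·a + 1]].
At the point, J = [[46.0000, 48.0000], [-27.950213, -23.0000]] (det J = 283.610221).
Solving J·Δ = −F gives Δ = (-0.0127, 1.8872).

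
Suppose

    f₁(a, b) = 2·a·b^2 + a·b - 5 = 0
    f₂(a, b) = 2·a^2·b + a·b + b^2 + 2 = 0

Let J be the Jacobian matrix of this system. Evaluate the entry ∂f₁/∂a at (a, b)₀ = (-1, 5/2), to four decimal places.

∂f₁/∂a = 2·b^2 + b.
At (-1, 5/2) this is 15.0000.

15.0000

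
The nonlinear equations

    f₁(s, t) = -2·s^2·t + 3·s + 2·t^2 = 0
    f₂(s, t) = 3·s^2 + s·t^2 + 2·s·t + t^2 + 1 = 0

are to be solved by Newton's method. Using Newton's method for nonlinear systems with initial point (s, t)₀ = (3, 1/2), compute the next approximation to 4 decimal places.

(1.1403, 0.8799)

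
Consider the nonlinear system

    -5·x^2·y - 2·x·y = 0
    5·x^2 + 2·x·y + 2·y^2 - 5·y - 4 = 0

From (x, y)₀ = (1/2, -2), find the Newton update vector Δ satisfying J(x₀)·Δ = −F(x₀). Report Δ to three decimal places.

At (1/2, -2): F = (4.500, 13.250).
Jacobian J = [[-10·x·y - 2·y, -5·x^2 - 2·x], [10·x + 2·y, 2·x + 4·y - 5]].
At the point, J = [[14.000, -2.250], [1.000, -12.000]] (det J = -165.750).
Solving J·Δ = −F gives Δ = (-0.146, 1.092).

(-0.146, 1.092)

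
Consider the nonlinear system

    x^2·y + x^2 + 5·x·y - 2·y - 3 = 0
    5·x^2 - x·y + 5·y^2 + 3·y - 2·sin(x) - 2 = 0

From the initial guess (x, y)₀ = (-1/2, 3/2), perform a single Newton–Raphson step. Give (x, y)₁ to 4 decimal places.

(1.2034, 1.3569)

At (-1/2, 3/2): F = (-9.1250, 16.708851).
Jacobian J = [[2·x·y + 2·x + 5·y, x^2 + 5·x - 2], [10·x - y - 2·cos(x), -x + 10·y + 3]].
At the point, J = [[5.0000, -4.2500], [-8.255165, 18.5000]] (det J = 57.415548).
Solving J·Δ = −F gives Δ = (1.7034, -0.1431).
Then the next iterate is (x, y)₁ = (1.2034, 1.3569).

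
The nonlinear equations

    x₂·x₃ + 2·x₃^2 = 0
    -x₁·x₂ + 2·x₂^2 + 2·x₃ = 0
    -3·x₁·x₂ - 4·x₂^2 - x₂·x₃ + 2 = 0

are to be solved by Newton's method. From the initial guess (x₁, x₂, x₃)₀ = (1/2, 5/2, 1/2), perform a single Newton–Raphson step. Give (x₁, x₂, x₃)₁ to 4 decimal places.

At (1/2, 5/2, 1/2): F = (1.7500, 12.2500, -28.0000).
Jacobian J = [[0, x₃, x₂ + 4·x₃], [-x₂, -x₁ + 4·x₂, 2], [-3·x₂, -3·x₁ - 8·x₂ - x₃, -x₂]].
At the point, J = [[0.0000, 0.5000, 4.5000], [-2.5000, 9.5000, 2.0000], [-7.5000, -22.0000, -2.5000]] (det J = 557.5000).
Solving J·Δ = −F gives Δ = (-0.0126, -1.2399, -0.2511).
Then the next iterate is (x₁, x₂, x₃)₁ = (0.4874, 1.2601, 0.2489).

(0.4874, 1.2601, 0.2489)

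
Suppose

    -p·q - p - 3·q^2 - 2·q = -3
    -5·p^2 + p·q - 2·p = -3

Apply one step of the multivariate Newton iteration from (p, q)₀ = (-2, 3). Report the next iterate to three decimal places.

(-1.228, 1.606)

At (-2, 3): F = (-22.000, -19.000).
Jacobian J = [[-q - 1, -p - 6·q - 2], [-10·p + q - 2, p]].
At the point, J = [[-4.000, -18.000], [21.000, -2.000]] (det J = 386.000).
Solving J·Δ = −F gives Δ = (0.772, -1.394).
Then the next iterate is (p, q)₁ = (-1.228, 1.606).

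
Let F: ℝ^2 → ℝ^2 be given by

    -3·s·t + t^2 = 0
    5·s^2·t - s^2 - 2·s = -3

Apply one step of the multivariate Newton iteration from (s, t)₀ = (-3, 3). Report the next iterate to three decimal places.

(-2.542, 0.875)

At (-3, 3): F = (36.000, 135.000).
Jacobian J = [[-3·t, -3·s + 2·t], [10·s·t - 2·s - 2, 5·s^2]].
At the point, J = [[-9.000, 15.000], [-86.000, 45.000]] (det J = 885.000).
Solving J·Δ = −F gives Δ = (0.458, -2.125).
Then the next iterate is (s, t)₁ = (-2.542, 0.875).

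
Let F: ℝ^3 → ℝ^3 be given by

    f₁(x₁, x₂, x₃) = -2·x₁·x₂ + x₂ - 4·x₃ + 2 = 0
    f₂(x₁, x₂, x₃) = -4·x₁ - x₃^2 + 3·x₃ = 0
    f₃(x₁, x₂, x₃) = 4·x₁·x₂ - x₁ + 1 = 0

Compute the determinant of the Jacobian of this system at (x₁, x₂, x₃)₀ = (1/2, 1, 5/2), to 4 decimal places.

24.0000

J = [[-2·x₂, -2·x₁ + 1, -4], [-4, 0, -2·x₃ + 3], [4·x₂ - 1, 4·x₁, 0]].
At the point, J = [[-2.0000, 0.0000, -4.0000], [-4.0000, 0.0000, -2.0000], [3.0000, 2.0000, 0.0000]].
det J = 24.0000.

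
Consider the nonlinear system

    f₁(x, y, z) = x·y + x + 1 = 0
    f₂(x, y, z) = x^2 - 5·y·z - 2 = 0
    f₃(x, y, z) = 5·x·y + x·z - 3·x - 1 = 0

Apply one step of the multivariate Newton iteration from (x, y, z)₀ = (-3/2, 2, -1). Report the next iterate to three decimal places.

At (-3/2, 2, -1): F = (-3.500, 10.250, -10.000).
Jacobian J = [[y + 1, x, 0], [2·x, -5·z, -5·y], [5·y + z - 3, 5·x, x]].
At the point, J = [[3.000, -1.500, 0.000], [-3.000, 5.000, -10.000], [6.000, -7.500, -1.500]] (det J = -150.750).
Solving J·Δ = −F gives Δ = (0.767, -0.799, 0.396).
Then the next iterate is (x, y, z)₁ = (-0.733, 1.201, -0.604).

(-0.733, 1.201, -0.604)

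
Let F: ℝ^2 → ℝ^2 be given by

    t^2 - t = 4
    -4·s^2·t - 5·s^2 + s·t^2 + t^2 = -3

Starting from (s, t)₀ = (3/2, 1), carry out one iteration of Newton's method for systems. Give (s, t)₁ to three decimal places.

(0.317, 5.000)

At (3/2, 1): F = (-4.000, -14.750).
Jacobian J = [[0, 2·t - 1], [-8·s·t - 10·s + t^2, -4·s^2 + 2·s·t + 2·t]].
At the point, J = [[0.000, 1.000], [-26.000, -4.000]] (det J = 26.000).
Solving J·Δ = −F gives Δ = (-1.183, 4.000).
Then the next iterate is (s, t)₁ = (0.317, 5.000).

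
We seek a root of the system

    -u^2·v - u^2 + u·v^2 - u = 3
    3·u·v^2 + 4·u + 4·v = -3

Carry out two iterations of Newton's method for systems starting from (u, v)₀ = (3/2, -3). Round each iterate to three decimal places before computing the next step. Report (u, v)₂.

(-1.676, -4.588)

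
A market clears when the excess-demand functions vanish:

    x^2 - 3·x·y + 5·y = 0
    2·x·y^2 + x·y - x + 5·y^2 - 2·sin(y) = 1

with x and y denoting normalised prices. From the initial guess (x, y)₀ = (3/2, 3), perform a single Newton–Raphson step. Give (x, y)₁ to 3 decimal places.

At (3/2, 3): F = (3.750, 73.71776).
Jacobian J = [[2·x - 3·y, -3·x + 5], [2·y^2 + y - 1, 4·x·y + x + 10·y - 2·cos(y)]].
At the point, J = [[-6.000, 0.500], [20.000, 51.47998]] (det J = -318.87991).
Solving J·Δ = −F gives Δ = (0.490, -1.622).
Then the next iterate is (x, y)₁ = (1.990, 1.378).

(1.990, 1.378)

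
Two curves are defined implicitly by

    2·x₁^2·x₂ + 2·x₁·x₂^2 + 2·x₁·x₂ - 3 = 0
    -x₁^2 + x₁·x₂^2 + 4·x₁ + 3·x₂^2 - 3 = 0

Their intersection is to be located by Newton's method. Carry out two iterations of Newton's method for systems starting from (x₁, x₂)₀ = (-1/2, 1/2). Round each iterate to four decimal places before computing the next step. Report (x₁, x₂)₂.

(0.0915, -0.9275)

At (-1/2, 1/2): F = (-3.5000, -4.6250).
Jacobian J = [[4·x₁·x₂ + 2·x₂^2 + 2·x₂, 2·x₁^2 + 4·x₁·x₂ + 2·x₁], [-2·x₁ + x₂^2 + 4, 2·x₁·x₂ + 6·x₂]].
At the point, J = [[0.5000, -1.5000], [5.2500, 2.5000]] (det J = 9.1250).
Solving J·Δ = −F gives Δ = (1.7192, -1.7603).
Then the next iterate is (x₁, x₂)₁ = (1.2192, -1.2603).
Round to (1.2192, -1.2603) and repeat: F = (-5.946810, 7.091943), J = [[-5.490119, -0.734934], [3.149956, -10.634916]].
Δ = (-1.1277, 0.3328), so (x₁, x₂)₂ = (0.0915, -0.9275).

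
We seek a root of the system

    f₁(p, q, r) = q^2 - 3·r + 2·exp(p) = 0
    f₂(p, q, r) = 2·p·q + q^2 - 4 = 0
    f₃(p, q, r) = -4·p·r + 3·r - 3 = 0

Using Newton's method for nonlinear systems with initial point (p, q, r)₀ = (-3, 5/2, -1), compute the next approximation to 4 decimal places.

(-0.7606, 0.9472, -0.3972)

At (-3, 5/2, -1): F = (9.349574, -12.7500, -18.0000).
Jacobian J = [[2·exp(p), 2·q, -3], [2·q, 2·p + 2·q, 0], [-4·r, 0, -4·p + 3]].
At the point, J = [[0.099574, 5.0000, -3.0000], [5.0000, -1.0000, 0.0000], [4.0000, 0.0000, 15.0000]] (det J = -388.493612).
Solving J·Δ = −F gives Δ = (2.2394, -1.5528, 0.6028).
Then the next iterate is (p, q, r)₁ = (-0.7606, 0.9472, -0.3972).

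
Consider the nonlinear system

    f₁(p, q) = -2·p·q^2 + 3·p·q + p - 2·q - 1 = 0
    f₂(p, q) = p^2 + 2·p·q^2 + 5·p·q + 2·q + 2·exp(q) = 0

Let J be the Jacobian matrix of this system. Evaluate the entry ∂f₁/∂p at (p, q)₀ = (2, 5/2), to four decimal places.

∂f₁/∂p = -2·q^2 + 3·q + 1.
At (2, 5/2) this is -4.0000.

-4.0000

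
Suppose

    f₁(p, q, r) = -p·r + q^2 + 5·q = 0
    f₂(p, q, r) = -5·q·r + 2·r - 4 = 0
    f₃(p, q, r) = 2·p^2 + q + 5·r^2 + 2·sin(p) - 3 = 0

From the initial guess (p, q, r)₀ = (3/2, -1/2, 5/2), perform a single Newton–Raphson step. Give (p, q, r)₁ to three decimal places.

(0.053, -0.288, 1.477)

At (3/2, -1/2, 5/2): F = (-6.000, 7.250, 34.24499).
Jacobian J = [[-r, 2·q + 5, -p], [0, -5·r, -5·q + 2], [4·p + 2·cos(p), 1, 10·r]].
At the point, J = [[-2.500, 4.000, -1.500], [0.000, -12.500, 4.500], [6.14147, 1.000, 25.000]] (det J = 787.89389).
Solving J·Δ = −F gives Δ = (-1.447, 0.212, -1.023).
Then the next iterate is (p, q, r)₁ = (0.053, -0.288, 1.477).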